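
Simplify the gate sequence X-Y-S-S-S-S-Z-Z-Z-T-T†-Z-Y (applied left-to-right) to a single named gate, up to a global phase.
X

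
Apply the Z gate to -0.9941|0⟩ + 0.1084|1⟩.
-0.9941|0⟩ - 0.1084|1⟩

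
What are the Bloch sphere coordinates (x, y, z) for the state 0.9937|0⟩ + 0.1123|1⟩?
(0.2232, 0, 0.9748)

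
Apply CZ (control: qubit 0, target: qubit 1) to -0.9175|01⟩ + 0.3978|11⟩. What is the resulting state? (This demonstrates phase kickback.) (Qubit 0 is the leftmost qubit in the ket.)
-0.9175|01⟩ - 0.3978|11⟩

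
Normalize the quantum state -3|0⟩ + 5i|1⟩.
-0.5145|0⟩ + 0.8575i|1⟩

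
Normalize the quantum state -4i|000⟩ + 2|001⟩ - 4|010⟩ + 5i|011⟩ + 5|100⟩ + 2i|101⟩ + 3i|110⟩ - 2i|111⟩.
-0.3941i|000⟩ + 0.1971|001⟩ - 0.3941|010⟩ + 0.4927i|011⟩ + 0.4927|100⟩ + 0.1971i|101⟩ + 0.2956i|110⟩ - 0.1971i|111⟩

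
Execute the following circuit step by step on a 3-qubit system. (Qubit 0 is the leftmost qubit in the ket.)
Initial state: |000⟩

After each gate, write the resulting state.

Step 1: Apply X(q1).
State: |010⟩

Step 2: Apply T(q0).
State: |010⟩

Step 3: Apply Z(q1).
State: -|010⟩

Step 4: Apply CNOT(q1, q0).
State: -|110⟩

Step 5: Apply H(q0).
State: -1/√2|010⟩ + 1/√2|110⟩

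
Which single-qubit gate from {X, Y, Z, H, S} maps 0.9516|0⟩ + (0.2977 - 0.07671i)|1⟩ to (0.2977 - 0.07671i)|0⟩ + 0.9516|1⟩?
X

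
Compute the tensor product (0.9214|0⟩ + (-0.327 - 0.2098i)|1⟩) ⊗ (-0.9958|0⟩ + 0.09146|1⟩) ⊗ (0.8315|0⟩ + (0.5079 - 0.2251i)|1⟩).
-0.7629|000⟩ + (-0.466 + 0.2065i)|001⟩ + 0.07007|010⟩ + (0.0428 - 0.01897i)|011⟩ + (0.2708 + 0.1737i)|100⟩ + (0.2124 + 0.03281i)|101⟩ + (-0.02487 - 0.01596i)|110⟩ + (-0.01951 - 0.003014i)|111⟩

amp(|b₁b₂…⟩) = product of the factor amplitudes for bits b₁, b₂, …; only kets whose every factor amplitude is nonzero survive.
|000⟩: (0.9214)(-0.9958)(0.8315) = -0.7629
|001⟩: (0.9214)(-0.9958)(0.5079 - 0.2251i) = (-0.466 + 0.2065i)
|010⟩: (0.9214)(0.09146)(0.8315) = 0.07007
|011⟩: (0.9214)(0.09146)(0.5079 - 0.2251i) = (0.0428 - 0.01897i)
|100⟩: (-0.327 - 0.2098i)(-0.9958)(0.8315) = (0.2708 + 0.1737i)
|101⟩: (-0.327 - 0.2098i)(-0.9958)(0.5079 - 0.2251i) = (0.2124 + 0.03281i)
|110⟩: (-0.327 - 0.2098i)(0.09146)(0.8315) = (-0.02487 - 0.01596i)
|111⟩: (-0.327 - 0.2098i)(0.09146)(0.5079 - 0.2251i) = (-0.01951 - 0.003014i)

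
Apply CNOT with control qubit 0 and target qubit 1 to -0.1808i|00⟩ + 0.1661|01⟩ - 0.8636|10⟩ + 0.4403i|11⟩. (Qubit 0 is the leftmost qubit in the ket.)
-0.1808i|00⟩ + 0.1661|01⟩ + 0.4403i|10⟩ - 0.8636|11⟩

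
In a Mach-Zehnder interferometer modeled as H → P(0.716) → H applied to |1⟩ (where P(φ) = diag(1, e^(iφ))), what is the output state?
(0.1228 - 0.3282i)|0⟩ + (0.8772 + 0.3282i)|1⟩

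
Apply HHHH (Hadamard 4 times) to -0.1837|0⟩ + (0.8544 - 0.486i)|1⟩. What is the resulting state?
-0.1837|0⟩ + (0.8544 - 0.486i)|1⟩

H² = I, so an even number of Hadamards cancels: H^4 = I and the state is unchanged.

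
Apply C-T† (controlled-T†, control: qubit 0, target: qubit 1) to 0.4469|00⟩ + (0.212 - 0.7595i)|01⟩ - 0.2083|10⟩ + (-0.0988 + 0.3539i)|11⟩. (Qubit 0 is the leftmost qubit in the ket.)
0.4469|00⟩ + (0.212 - 0.7595i)|01⟩ - 0.2083|10⟩ + (0.1804 + 0.3201i)|11⟩

C-T† leaves the control-|0⟩ kets |00⟩, |01⟩ unchanged and applies T† to qubit 1 on the control-|1⟩ pair (|10⟩, |11⟩).
T† = [[1, 0], [0, (1/√2 - (1/√2)i)]].
With a = amp(|10⟩) = -0.2083 and b = amp(|11⟩) = (-0.0988 + 0.3539i):
new amp(|10⟩) = (1)·a = -0.2083
new amp(|11⟩) = (1/√2 - (1/√2)i)·b = (0.1804 + 0.3201i)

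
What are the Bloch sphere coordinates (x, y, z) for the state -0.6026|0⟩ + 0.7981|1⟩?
(-0.9619, 0, -0.2738)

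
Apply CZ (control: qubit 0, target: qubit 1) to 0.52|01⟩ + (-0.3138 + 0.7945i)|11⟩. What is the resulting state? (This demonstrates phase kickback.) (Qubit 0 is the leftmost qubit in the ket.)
0.52|01⟩ + (0.3138 - 0.7945i)|11⟩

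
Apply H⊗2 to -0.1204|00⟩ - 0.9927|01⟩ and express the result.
-0.5566|00⟩ + 0.4362|01⟩ - 0.5566|10⟩ + 0.4362|11⟩

H⊗2 gives amp(|y⟩) = (1/2) Σ_x (−1)^(x·y) amp(|x⟩), where x·y is the number of positions in which both x and y have a 1.
|00⟩: (-0.1204 - 0.9927)/2 = -0.5566
|01⟩: (-0.1204 + 0.9927)/2 = 0.4362
|10⟩: (-0.1204 - 0.9927)/2 = -0.5566
|11⟩: (-0.1204 + 0.9927)/2 = 0.4362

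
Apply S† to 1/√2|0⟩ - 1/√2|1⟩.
1/√2|0⟩ + (1/√2)i|1⟩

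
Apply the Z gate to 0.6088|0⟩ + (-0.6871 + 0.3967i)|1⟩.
0.6088|0⟩ + (0.6871 - 0.3967i)|1⟩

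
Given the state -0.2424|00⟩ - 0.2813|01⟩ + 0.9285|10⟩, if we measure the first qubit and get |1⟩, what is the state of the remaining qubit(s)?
|0⟩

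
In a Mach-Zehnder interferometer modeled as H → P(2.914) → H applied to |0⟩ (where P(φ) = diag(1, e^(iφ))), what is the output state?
(0.01289 + 0.1128i)|0⟩ + (0.9871 - 0.1128i)|1⟩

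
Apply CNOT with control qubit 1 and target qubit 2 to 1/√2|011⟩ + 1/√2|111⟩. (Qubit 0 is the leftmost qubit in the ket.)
1/√2|010⟩ + 1/√2|110⟩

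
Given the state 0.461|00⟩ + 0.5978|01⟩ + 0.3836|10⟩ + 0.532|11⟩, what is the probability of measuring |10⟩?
0.1471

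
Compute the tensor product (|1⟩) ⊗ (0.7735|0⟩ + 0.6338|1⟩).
0.7735|10⟩ + 0.6338|11⟩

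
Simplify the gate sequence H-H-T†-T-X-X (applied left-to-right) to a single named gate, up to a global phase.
I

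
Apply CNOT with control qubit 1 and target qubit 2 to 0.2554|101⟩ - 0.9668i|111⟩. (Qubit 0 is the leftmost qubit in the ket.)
0.2554|101⟩ - 0.9668i|110⟩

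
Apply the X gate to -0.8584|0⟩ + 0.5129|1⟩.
0.5129|0⟩ - 0.8584|1⟩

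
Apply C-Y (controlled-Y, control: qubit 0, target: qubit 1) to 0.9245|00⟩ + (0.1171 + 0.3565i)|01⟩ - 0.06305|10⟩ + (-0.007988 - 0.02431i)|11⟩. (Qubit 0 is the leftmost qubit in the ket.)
0.9245|00⟩ + (0.1171 + 0.3565i)|01⟩ + (-0.02431 + 0.007988i)|10⟩ - 0.06305i|11⟩

C-Y leaves the control-|0⟩ kets |00⟩, |01⟩ unchanged and applies Y to qubit 1 on the control-|1⟩ pair (|10⟩, |11⟩).
Y = [[0, -i], [i, 0]].
With a = amp(|10⟩) = -0.06305 and b = amp(|11⟩) = (-0.007988 - 0.02431i):
new amp(|10⟩) = (-i)·b = (-0.02431 + 0.007988i)
new amp(|11⟩) = (i)·a = -0.06305i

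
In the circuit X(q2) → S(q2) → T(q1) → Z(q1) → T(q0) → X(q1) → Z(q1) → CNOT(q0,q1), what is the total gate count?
8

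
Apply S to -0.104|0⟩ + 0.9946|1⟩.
-0.104|0⟩ + 0.9946i|1⟩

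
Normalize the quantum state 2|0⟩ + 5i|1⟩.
0.3714|0⟩ + 0.9285i|1⟩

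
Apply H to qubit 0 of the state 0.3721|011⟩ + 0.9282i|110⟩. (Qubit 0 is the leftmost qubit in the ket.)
0.6563i|010⟩ + 0.2631|011⟩ - 0.6563i|110⟩ + 0.2631|111⟩

H on qubit 0 mixes each pair of kets that differ only in qubit 0: amplitudes (a, b) of (|…0…⟩, |…1…⟩) become ((a + b)/√2, (a − b)/√2). Kets absent from the input have amplitude 0.
(|010⟩, |110⟩): (a, b) = (0, 0.9282i) → (0.6563i, -0.6563i)
(|011⟩, |111⟩): (a, b) = (0.3721, 0) → (0.2631, 0.2631)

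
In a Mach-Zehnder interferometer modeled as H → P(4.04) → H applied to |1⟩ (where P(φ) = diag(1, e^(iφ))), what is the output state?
(0.8114 + 0.3912i)|0⟩ + (0.1886 - 0.3912i)|1⟩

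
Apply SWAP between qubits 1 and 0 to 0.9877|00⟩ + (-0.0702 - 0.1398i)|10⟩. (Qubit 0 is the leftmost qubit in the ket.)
0.9877|00⟩ + (-0.0702 - 0.1398i)|01⟩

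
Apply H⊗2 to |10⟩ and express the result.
1/2|00⟩ + 1/2|01⟩ - 1/2|10⟩ - 1/2|11⟩

H⊗2 gives amp(|y⟩) = (1/2) Σ_x (−1)^(x·y) amp(|x⟩), where x·y is the number of positions in which both x and y have a 1.
|00⟩: (1)/2 = 1/2
|01⟩: (1)/2 = 1/2
|10⟩: (-1)/2 = -1/2
|11⟩: (-1)/2 = -1/2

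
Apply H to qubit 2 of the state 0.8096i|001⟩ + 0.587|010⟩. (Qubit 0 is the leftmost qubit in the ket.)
0.5725i|000⟩ - 0.5725i|001⟩ + 0.4151|010⟩ + 0.4151|011⟩

H on qubit 2 mixes each pair of kets that differ only in qubit 2: amplitudes (a, b) of (|…0…⟩, |…1…⟩) become ((a + b)/√2, (a − b)/√2). Kets absent from the input have amplitude 0.
(|000⟩, |001⟩): (a, b) = (0, 0.8096i) → (0.5725i, -0.5725i)
(|010⟩, |011⟩): (a, b) = (0.587, 0) → (0.4151, 0.4151)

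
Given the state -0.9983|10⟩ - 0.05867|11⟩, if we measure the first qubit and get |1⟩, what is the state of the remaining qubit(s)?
-0.9983|0⟩ - 0.05867|1⟩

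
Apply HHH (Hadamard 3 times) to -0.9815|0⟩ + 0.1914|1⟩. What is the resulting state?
-0.5587|0⟩ - 0.8294|1⟩

H² = I, so H^3 = H: a single Hadamard. With (a, b) = (-0.9815, 0.1914), H gives ((a + b)/√2, (a − b)/√2) = (-0.5587, -0.8294).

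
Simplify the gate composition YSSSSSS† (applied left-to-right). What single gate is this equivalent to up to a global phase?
Y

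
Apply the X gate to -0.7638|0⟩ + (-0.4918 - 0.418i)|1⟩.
(-0.4918 - 0.418i)|0⟩ - 0.7638|1⟩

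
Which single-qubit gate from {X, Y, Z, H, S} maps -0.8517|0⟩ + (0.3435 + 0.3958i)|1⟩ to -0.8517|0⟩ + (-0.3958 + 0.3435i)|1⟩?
S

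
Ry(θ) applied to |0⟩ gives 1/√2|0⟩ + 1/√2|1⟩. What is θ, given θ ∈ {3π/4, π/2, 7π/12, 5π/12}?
π/2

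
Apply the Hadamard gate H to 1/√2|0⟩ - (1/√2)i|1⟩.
(1/2 - (1/2)i)|0⟩ + (1/2 + (1/2)i)|1⟩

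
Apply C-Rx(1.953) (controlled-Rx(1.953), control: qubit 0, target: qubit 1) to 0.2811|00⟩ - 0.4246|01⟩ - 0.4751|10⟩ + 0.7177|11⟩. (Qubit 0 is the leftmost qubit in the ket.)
0.2811|00⟩ - 0.4246|01⟩ + (-0.266 - 0.5946i)|10⟩ + (0.4019 + 0.3936i)|11⟩

C-Rx(1.953) leaves the control-|0⟩ kets |00⟩, |01⟩ unchanged and applies Rx(1.953) to qubit 1 on the control-|1⟩ pair (|10⟩, |11⟩).
Rx(1.953) = [[cos(θ/2), −i·sin(θ/2)], [−i·sin(θ/2), cos(θ/2)]]; θ = 1.953, cos(θ/2) ≈ 0.559926, sin(θ/2) ≈ 0.828543.
With a = amp(|10⟩) = -0.4751 and b = amp(|11⟩) = 0.7177:
new amp(|10⟩) = (0.559926)·a + (-0.828543i)·b = (-0.266 - 0.5946i)
new amp(|11⟩) = (-0.828543i)·a + (0.559926)·b = (0.4019 + 0.3936i)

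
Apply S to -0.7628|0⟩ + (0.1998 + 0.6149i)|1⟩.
-0.7628|0⟩ + (-0.6149 + 0.1998i)|1⟩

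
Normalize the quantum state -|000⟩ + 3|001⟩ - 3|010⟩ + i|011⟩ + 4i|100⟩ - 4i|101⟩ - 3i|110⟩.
-0.128|000⟩ + 0.3841|001⟩ - 0.3841|010⟩ + 0.128i|011⟩ + 0.5121i|100⟩ - 0.5121i|101⟩ - 0.3841i|110⟩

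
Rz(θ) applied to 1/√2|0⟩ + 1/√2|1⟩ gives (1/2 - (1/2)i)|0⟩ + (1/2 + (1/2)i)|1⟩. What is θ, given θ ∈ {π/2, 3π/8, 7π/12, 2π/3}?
π/2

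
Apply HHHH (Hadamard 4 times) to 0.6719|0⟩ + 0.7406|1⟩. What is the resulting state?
0.6719|0⟩ + 0.7406|1⟩

H² = I, so an even number of Hadamards cancels: H^4 = I and the state is unchanged.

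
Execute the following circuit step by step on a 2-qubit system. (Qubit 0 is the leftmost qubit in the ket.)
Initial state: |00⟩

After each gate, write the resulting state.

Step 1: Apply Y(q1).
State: i|01⟩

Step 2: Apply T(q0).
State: i|01⟩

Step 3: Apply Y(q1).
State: |00⟩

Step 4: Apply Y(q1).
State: i|01⟩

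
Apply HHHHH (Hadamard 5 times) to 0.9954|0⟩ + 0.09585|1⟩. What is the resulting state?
0.7716|0⟩ + 0.6361|1⟩

H² = I, so H^5 = H: a single Hadamard. With (a, b) = (0.9954, 0.09585), H gives ((a + b)/√2, (a − b)/√2) = (0.7716, 0.6361).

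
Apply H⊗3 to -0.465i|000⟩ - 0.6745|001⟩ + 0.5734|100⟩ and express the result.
(-0.03574 - 0.1644i)|000⟩ + (0.4412 - 0.1644i)|001⟩ + (-0.03574 - 0.1644i)|010⟩ + (0.4412 - 0.1644i)|011⟩ + (-0.4412 - 0.1644i)|100⟩ + (0.03574 - 0.1644i)|101⟩ + (-0.4412 - 0.1644i)|110⟩ + (0.03574 - 0.1644i)|111⟩

H⊗3 gives amp(|y⟩) = (1/2√2) Σ_x (−1)^(x·y) amp(|x⟩), where x·y is the number of positions in which both x and y have a 1.
|000⟩: (-0.465i - 0.6745 + 0.5734)/(2√2) = (-0.03574 - 0.1644i)
|001⟩: (-0.465i + 0.6745 + 0.5734)/(2√2) = (0.4412 - 0.1644i)
|010⟩: (-0.465i - 0.6745 + 0.5734)/(2√2) = (-0.03574 - 0.1644i)
|011⟩: (-0.465i + 0.6745 + 0.5734)/(2√2) = (0.4412 - 0.1644i)
|100⟩: (-0.465i - 0.6745 - 0.5734)/(2√2) = (-0.4412 - 0.1644i)
|101⟩: (-0.465i + 0.6745 - 0.5734)/(2√2) = (0.03574 - 0.1644i)
|110⟩: (-0.465i - 0.6745 - 0.5734)/(2√2) = (-0.4412 - 0.1644i)
|111⟩: (-0.465i + 0.6745 - 0.5734)/(2√2) = (0.03574 - 0.1644i)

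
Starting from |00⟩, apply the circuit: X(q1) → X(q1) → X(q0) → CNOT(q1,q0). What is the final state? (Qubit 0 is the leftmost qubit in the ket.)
|10⟩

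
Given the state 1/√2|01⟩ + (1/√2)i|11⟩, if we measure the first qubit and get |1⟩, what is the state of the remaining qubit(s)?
i|1⟩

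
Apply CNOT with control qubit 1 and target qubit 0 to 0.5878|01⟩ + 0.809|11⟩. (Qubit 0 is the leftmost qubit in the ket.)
0.809|01⟩ + 0.5878|11⟩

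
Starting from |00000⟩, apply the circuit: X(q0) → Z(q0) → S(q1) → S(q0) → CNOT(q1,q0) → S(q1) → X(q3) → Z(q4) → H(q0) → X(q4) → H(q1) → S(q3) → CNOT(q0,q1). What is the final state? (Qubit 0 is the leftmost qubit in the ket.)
1/2|00011⟩ + 1/2|01011⟩ - 1/2|10011⟩ - 1/2|11011⟩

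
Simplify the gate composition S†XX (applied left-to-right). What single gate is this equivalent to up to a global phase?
S†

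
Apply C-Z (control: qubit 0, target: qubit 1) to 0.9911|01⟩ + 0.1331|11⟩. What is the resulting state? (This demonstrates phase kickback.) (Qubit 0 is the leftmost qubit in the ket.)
0.9911|01⟩ - 0.1331|11⟩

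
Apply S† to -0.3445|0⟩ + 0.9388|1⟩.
-0.3445|0⟩ - 0.9388i|1⟩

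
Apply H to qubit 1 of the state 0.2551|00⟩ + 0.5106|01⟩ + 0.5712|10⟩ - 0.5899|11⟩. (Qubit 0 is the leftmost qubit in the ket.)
0.5414|00⟩ - 0.1807|01⟩ - 0.01322|10⟩ + 0.821|11⟩

H on qubit 1 mixes each pair of kets that differ only in qubit 1: amplitudes (a, b) of (|…0…⟩, |…1…⟩) become ((a + b)/√2, (a − b)/√2). Kets absent from the input have amplitude 0.
(|00⟩, |01⟩): (a, b) = (0.2551, 0.5106) → (0.5414, -0.1807)
(|10⟩, |11⟩): (a, b) = (0.5712, -0.5899) → (-0.01322, 0.821)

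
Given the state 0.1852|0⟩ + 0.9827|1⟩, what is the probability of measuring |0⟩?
0.0343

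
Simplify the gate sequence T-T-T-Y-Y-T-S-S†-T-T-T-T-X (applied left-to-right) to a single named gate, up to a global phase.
X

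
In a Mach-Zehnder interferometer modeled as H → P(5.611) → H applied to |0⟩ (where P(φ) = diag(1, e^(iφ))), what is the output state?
(0.8912 - 0.3113i)|0⟩ + (0.1088 + 0.3113i)|1⟩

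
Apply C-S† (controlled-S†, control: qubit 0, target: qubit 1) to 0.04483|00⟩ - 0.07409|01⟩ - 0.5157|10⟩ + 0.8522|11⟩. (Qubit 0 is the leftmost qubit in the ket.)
0.04483|00⟩ - 0.07409|01⟩ - 0.5157|10⟩ - 0.8522i|11⟩

C-S† leaves the control-|0⟩ kets |00⟩, |01⟩ unchanged and applies S† to qubit 1 on the control-|1⟩ pair (|10⟩, |11⟩).
S† = [[1, 0], [0, -i]].
With a = amp(|10⟩) = -0.5157 and b = amp(|11⟩) = 0.8522:
new amp(|10⟩) = (1)·a = -0.5157
new amp(|11⟩) = (-i)·b = -0.8522i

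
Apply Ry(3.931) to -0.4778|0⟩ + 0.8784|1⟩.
-0.6271|0⟩ - 0.7788|1⟩

Ry(3.931) = [[cos(θ/2), −sin(θ/2)], [sin(θ/2), cos(θ/2)]]; θ = 3.931, cos(θ/2) ≈ -0.384535, sin(θ/2) ≈ 0.923111.
With a = amp(|0⟩) = -0.4778 and b = amp(|1⟩) = 0.8784:
new amp(|0⟩) = (-0.384535)·a + (-0.923111)·b = -0.6271
new amp(|1⟩) = (0.923111)·a + (-0.384535)·b = -0.7788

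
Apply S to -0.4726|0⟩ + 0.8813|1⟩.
-0.4726|0⟩ + 0.8813i|1⟩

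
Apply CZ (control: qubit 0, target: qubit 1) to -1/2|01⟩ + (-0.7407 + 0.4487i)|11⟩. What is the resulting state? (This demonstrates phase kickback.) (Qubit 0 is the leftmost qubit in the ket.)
-1/2|01⟩ + (0.7407 - 0.4487i)|11⟩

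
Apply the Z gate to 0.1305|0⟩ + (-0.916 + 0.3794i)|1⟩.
0.1305|0⟩ + (0.916 - 0.3794i)|1⟩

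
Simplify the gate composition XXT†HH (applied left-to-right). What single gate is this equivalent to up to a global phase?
T†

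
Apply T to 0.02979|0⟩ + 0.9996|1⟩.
0.02979|0⟩ + (0.7068 + 0.7068i)|1⟩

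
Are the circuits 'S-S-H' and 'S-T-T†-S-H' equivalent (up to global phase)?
Yes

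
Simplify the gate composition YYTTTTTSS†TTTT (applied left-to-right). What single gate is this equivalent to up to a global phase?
T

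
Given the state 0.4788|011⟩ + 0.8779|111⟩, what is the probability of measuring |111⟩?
0.7707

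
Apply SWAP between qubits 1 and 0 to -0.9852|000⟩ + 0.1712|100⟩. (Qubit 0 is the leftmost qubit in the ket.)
-0.9852|000⟩ + 0.1712|010⟩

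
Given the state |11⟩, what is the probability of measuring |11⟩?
1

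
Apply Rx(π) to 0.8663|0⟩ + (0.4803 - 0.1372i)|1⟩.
(-0.1372 - 0.4803i)|0⟩ - 0.8663i|1⟩

Rx(π) = [[cos(θ/2), −i·sin(θ/2)], [−i·sin(θ/2), cos(θ/2)]]; θ = π, cos(θ/2) ≈ 0, sin(θ/2) ≈ 1.
With a = amp(|0⟩) = 0.8663 and b = amp(|1⟩) = (0.4803 - 0.1372i):
new amp(|0⟩) = (-i)·b = (-0.1372 - 0.4803i)
new amp(|1⟩) = (-i)·a = -0.8663i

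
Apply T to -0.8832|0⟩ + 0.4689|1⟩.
-0.8832|0⟩ + (0.3316 + 0.3316i)|1⟩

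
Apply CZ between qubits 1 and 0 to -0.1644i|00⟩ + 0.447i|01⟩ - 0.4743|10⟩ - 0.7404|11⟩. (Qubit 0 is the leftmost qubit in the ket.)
-0.1644i|00⟩ + 0.447i|01⟩ - 0.4743|10⟩ + 0.7404|11⟩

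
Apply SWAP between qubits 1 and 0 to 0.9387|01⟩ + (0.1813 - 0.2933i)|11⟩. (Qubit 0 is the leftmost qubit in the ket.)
0.9387|10⟩ + (0.1813 - 0.2933i)|11⟩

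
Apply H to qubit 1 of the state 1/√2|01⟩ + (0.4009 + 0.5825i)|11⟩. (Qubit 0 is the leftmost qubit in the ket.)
1/2|00⟩ - 1/2|01⟩ + (0.2835 + 0.4119i)|10⟩ + (-0.2835 - 0.4119i)|11⟩

H on qubit 1 mixes each pair of kets that differ only in qubit 1: amplitudes (a, b) of (|…0…⟩, |…1…⟩) become ((a + b)/√2, (a − b)/√2). Kets absent from the input have amplitude 0.
(|00⟩, |01⟩): (a, b) = (0, 1/√2) → (1/2, -1/2)
(|10⟩, |11⟩): (a, b) = (0, (0.4009 + 0.5825i)) → ((0.2835 + 0.4119i), (-0.2835 - 0.4119i))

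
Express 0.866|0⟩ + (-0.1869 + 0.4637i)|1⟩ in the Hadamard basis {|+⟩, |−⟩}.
(0.4802 + 0.3279i)|+⟩ + (0.7445 - 0.3279i)|−⟩

With |ψ⟩ = α|0⟩ + β|1⟩, the Hadamard-basis coefficients are ⟨+|ψ⟩ = (α + β)/√2 and ⟨−|ψ⟩ = (α − β)/√2.
Here α = 0.866, β = (-0.1869 + 0.4637i): (α + β)/√2 = (0.4802 + 0.3279i), (α − β)/√2 = (0.7445 - 0.3279i).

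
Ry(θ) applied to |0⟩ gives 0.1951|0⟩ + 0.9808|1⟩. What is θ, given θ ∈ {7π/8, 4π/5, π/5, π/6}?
7π/8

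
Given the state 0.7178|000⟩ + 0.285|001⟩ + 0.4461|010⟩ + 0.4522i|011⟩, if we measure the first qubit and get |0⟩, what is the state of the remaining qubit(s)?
0.7178|00⟩ + 0.285|01⟩ + 0.4461|10⟩ + 0.4522i|11⟩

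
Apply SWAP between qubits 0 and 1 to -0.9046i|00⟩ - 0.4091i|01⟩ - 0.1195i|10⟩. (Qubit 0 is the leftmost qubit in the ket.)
-0.9046i|00⟩ - 0.1195i|01⟩ - 0.4091i|10⟩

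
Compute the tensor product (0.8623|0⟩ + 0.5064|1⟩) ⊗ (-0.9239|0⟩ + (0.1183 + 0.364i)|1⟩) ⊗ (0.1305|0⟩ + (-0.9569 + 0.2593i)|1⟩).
-0.104|000⟩ + (0.7623 - 0.2066i)|001⟩ + (0.01331 + 0.04096i)|010⟩ + (-0.179 - 0.2739i)|011⟩ - 0.06106|100⟩ + (0.4477 - 0.1213i)|101⟩ + (0.007818 + 0.02406i)|110⟩ + (-0.1051 - 0.1609i)|111⟩

amp(|b₁b₂…⟩) = product of the factor amplitudes for bits b₁, b₂, …; only kets whose every factor amplitude is nonzero survive.
|000⟩: (0.8623)(-0.9239)(0.1305) = -0.104
|001⟩: (0.8623)(-0.9239)(-0.9569 + 0.2593i) = (0.7623 - 0.2066i)
|010⟩: (0.8623)(0.1183 + 0.364i)(0.1305) = (0.01331 + 0.04096i)
|011⟩: (0.8623)(0.1183 + 0.364i)(-0.9569 + 0.2593i) = (-0.179 - 0.2739i)
|100⟩: (0.5064)(-0.9239)(0.1305) = -0.06106
|101⟩: (0.5064)(-0.9239)(-0.9569 + 0.2593i) = (0.4477 - 0.1213i)
|110⟩: (0.5064)(0.1183 + 0.364i)(0.1305) = (0.007818 + 0.02406i)
|111⟩: (0.5064)(0.1183 + 0.364i)(-0.9569 + 0.2593i) = (-0.1051 - 0.1609i)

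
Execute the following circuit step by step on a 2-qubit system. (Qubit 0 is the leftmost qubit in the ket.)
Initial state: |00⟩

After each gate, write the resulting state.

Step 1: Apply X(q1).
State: |01⟩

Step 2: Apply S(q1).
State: i|01⟩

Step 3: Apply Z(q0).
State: i|01⟩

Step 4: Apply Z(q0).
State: i|01⟩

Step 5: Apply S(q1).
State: -|01⟩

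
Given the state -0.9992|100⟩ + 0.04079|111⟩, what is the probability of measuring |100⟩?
0.9984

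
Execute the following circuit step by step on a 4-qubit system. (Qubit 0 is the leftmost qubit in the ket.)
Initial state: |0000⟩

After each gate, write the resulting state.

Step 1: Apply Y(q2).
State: i|0010⟩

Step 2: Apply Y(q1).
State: -|0110⟩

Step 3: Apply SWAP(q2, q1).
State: -|0110⟩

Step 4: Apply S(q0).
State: -|0110⟩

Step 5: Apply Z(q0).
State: -|0110⟩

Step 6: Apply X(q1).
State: -|0010⟩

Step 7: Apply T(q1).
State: -|0010⟩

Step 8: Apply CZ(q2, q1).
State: -|0010⟩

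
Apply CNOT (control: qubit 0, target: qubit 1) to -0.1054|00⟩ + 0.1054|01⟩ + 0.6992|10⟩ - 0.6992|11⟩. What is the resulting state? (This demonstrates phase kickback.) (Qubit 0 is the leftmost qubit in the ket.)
-0.1054|00⟩ + 0.1054|01⟩ - 0.6992|10⟩ + 0.6992|11⟩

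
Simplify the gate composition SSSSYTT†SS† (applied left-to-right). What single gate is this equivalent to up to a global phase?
Y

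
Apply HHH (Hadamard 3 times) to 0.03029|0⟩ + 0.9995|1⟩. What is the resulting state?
0.7282|0⟩ - 0.6853|1⟩

H² = I, so H^3 = H: a single Hadamard. With (a, b) = (0.03029, 0.9995), H gives ((a + b)/√2, (a − b)/√2) = (0.7282, -0.6853).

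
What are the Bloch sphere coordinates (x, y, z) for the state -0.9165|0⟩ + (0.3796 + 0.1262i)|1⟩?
(-0.6958, -0.2313, 0.6799)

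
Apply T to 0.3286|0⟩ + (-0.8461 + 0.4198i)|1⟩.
0.3286|0⟩ + (-0.8951 - 0.3014i)|1⟩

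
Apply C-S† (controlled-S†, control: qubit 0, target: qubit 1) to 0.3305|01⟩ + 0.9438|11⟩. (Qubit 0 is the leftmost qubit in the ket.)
0.3305|01⟩ - 0.9438i|11⟩

C-S† leaves the control-|0⟩ kets |00⟩, |01⟩ unchanged and applies S† to qubit 1 on the control-|1⟩ pair (|10⟩, |11⟩).
S† = [[1, 0], [0, -i]].
With a = amp(|10⟩) = 0 and b = amp(|11⟩) = 0.9438:
new amp(|10⟩) = (1)·a = 0
new amp(|11⟩) = (-i)·b = -0.9438i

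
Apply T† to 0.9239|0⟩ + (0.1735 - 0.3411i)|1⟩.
0.9239|0⟩ + (-0.1185 - 0.3639i)|1⟩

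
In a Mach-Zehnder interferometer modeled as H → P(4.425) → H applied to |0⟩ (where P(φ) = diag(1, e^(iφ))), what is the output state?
(0.3583 - 0.4795i)|0⟩ + (0.6417 + 0.4795i)|1⟩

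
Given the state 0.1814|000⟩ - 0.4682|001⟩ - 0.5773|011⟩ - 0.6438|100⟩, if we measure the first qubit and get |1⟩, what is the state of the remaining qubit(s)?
-|00⟩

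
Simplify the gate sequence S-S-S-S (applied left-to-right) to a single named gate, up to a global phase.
I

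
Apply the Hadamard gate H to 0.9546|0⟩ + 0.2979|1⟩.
0.8857|0⟩ + 0.4644|1⟩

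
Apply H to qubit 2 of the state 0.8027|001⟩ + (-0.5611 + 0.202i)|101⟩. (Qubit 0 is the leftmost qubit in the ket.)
0.5676|000⟩ - 0.5676|001⟩ + (-0.3968 + 0.1428i)|100⟩ + (0.3968 - 0.1428i)|101⟩

H on qubit 2 mixes each pair of kets that differ only in qubit 2: amplitudes (a, b) of (|…0…⟩, |…1…⟩) become ((a + b)/√2, (a − b)/√2). Kets absent from the input have amplitude 0.
(|000⟩, |001⟩): (a, b) = (0, 0.8027) → (0.5676, -0.5676)
(|100⟩, |101⟩): (a, b) = (0, (-0.5611 + 0.202i)) → ((-0.3968 + 0.1428i), (0.3968 - 0.1428i))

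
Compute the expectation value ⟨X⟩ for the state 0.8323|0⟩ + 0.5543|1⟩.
0.9227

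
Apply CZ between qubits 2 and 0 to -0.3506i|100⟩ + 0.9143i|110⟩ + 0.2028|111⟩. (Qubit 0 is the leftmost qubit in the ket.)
-0.3506i|100⟩ + 0.9143i|110⟩ - 0.2028|111⟩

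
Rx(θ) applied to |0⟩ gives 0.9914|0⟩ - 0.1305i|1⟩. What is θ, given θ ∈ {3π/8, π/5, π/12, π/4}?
π/12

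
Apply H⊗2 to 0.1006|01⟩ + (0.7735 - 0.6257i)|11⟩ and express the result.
(0.4371 - 0.3129i)|00⟩ + (-0.4371 + 0.3129i)|01⟩ + (-0.3365 + 0.3129i)|10⟩ + (0.3365 - 0.3129i)|11⟩

H⊗2 gives amp(|y⟩) = (1/2) Σ_x (−1)^(x·y) amp(|x⟩), where x·y is the number of positions in which both x and y have a 1.
|00⟩: (0.1006 + (0.7735 - 0.6257i))/2 = (0.4371 - 0.3129i)
|01⟩: (-0.1006 - (0.7735 - 0.6257i))/2 = (-0.4371 + 0.3129i)
|10⟩: (0.1006 - (0.7735 - 0.6257i))/2 = (-0.3365 + 0.3129i)
|11⟩: (-0.1006 + (0.7735 - 0.6257i))/2 = (0.3365 - 0.3129i)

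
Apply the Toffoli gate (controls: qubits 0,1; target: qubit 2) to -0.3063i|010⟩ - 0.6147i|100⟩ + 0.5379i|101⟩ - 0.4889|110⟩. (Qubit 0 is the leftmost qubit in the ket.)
-0.3063i|010⟩ - 0.6147i|100⟩ + 0.5379i|101⟩ - 0.4889|111⟩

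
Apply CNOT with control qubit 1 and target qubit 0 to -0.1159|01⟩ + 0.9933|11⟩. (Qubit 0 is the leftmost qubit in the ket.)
0.9933|01⟩ - 0.1159|11⟩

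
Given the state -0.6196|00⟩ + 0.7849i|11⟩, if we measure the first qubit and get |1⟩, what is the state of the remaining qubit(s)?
i|1⟩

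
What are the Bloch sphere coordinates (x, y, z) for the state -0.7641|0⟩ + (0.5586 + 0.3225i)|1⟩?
(-0.8537, -0.4928, 0.1678)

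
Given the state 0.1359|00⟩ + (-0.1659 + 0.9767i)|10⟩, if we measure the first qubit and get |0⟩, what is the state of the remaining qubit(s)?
|0⟩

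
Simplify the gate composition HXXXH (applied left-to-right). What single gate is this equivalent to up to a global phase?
Z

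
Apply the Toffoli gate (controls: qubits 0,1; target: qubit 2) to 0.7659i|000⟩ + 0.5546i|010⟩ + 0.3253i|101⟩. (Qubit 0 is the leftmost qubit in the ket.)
0.7659i|000⟩ + 0.5546i|010⟩ + 0.3253i|101⟩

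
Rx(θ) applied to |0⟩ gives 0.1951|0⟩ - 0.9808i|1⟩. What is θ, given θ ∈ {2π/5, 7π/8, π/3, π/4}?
7π/8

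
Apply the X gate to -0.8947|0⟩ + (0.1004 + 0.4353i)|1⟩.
(0.1004 + 0.4353i)|0⟩ - 0.8947|1⟩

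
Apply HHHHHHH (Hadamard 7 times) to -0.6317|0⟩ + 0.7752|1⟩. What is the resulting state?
0.1015|0⟩ - 0.9948|1⟩

H² = I, so H^7 = H: a single Hadamard. With (a, b) = (-0.6317, 0.7752), H gives ((a + b)/√2, (a − b)/√2) = (0.1015, -0.9948).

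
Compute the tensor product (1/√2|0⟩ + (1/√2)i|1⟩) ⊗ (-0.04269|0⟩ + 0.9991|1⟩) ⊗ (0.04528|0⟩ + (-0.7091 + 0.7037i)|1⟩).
-0.001367|000⟩ + (0.02141 - 0.02124i)|001⟩ + 0.03199|010⟩ + (-0.501 + 0.4971i)|011⟩ - 0.001367i|100⟩ + (0.02124 + 0.02141i)|101⟩ + 0.03199i|110⟩ + (-0.4971 - 0.501i)|111⟩

amp(|b₁b₂…⟩) = product of the factor amplitudes for bits b₁, b₂, …; only kets whose every factor amplitude is nonzero survive.
|000⟩: (1/√2)(-0.04269)(0.04528) = -0.001367
|001⟩: (1/√2)(-0.04269)(-0.7091 + 0.7037i) = (0.02141 - 0.02124i)
|010⟩: (1/√2)(0.9991)(0.04528) = 0.03199
|011⟩: (1/√2)(0.9991)(-0.7091 + 0.7037i) = (-0.501 + 0.4971i)
|100⟩: ((1/√2)i)(-0.04269)(0.04528) = -0.001367i
|101⟩: ((1/√2)i)(-0.04269)(-0.7091 + 0.7037i) = (0.02124 + 0.02141i)
|110⟩: ((1/√2)i)(0.9991)(0.04528) = 0.03199i
|111⟩: ((1/√2)i)(0.9991)(-0.7091 + 0.7037i) = (-0.4971 - 0.501i)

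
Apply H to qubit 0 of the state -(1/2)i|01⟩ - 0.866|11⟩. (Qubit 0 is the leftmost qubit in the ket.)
(-0.6124 - (1/√8)i)|01⟩ + (0.6124 - (1/√8)i)|11⟩

H on qubit 0 mixes each pair of kets that differ only in qubit 0: amplitudes (a, b) of (|…0…⟩, |…1…⟩) become ((a + b)/√2, (a − b)/√2). Kets absent from the input have amplitude 0.
(|01⟩, |11⟩): (a, b) = (-(1/2)i, -0.866) → ((-0.6124 - (1/√8)i), (0.6124 - (1/√8)i))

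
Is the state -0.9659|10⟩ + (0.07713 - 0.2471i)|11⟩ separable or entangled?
Separable

Writing the state as a|00⟩ + b|01⟩ + c|10⟩ + d|11⟩, it is a product state iff ad − bc = 0.
Here (a, b, c, d) = (0, 0, -0.9659, (0.07713 - 0.2471i)): ad − bc = (0)(0.07713 - 0.2471i) − (0)(-0.9659) = 0, so the state is separable.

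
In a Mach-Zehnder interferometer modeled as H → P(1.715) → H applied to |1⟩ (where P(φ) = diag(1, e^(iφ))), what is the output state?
(0.5719 - 0.4948i)|0⟩ + (0.4281 + 0.4948i)|1⟩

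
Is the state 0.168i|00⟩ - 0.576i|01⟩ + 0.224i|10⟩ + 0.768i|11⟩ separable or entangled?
Entangled

Writing the state as a|00⟩ + b|01⟩ + c|10⟩ + d|11⟩, it is a product state iff ad − bc = 0.
Here (a, b, c, d) = (0.168i, -0.576i, 0.224i, 0.768i): ad − bc = (0.168i)(0.768i) − (-0.576i)(0.224i) = -0.258 ≠ 0, so the state is entangled.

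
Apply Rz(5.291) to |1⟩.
(-0.8794 + 0.476i)|1⟩

Rz(5.291) = [[e^(−iθ/2), 0], [0, e^(iθ/2)]] with e^(±iθ/2) = cos(θ/2) ± i·sin(θ/2); θ = 5.291, cos(θ/2) ≈ -0.879449, sin(θ/2) ≈ 0.475993.
With a = amp(|0⟩) = 0 and b = amp(|1⟩) = 1:
new amp(|0⟩) = (-0.879449 - 0.475993i)·a = 0
new amp(|1⟩) = (-0.879449 + 0.475993i)·b = (-0.8794 + 0.476i)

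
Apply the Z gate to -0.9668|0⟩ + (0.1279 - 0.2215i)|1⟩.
-0.9668|0⟩ + (-0.1279 + 0.2215i)|1⟩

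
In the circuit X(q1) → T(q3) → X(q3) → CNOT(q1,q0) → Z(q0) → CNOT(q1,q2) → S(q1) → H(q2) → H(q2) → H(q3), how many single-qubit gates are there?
8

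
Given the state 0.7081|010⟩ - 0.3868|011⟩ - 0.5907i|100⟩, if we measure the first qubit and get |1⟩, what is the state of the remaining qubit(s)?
-i|00⟩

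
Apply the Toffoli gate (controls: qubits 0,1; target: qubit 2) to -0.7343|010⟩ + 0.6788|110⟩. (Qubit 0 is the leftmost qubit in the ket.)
-0.7343|010⟩ + 0.6788|111⟩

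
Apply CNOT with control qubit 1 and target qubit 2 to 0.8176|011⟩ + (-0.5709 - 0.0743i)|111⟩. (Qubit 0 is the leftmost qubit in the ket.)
0.8176|010⟩ + (-0.5709 - 0.0743i)|110⟩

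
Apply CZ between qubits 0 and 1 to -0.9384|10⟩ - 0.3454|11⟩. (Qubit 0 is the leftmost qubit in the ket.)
-0.9384|10⟩ + 0.3454|11⟩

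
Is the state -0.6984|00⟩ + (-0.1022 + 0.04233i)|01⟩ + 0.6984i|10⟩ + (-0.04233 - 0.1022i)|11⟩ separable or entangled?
Entangled

Writing the state as a|00⟩ + b|01⟩ + c|10⟩ + d|11⟩, it is a product state iff ad − bc = 0.
Here (a, b, c, d) = (-0.6984, (-0.1022 + 0.04233i), 0.6984i, (-0.04233 - 0.1022i)): ad − bc = (-0.6984)(-0.04233 - 0.1022i) − (-0.1022 + 0.04233i)(0.6984i) = (0.05913 + 0.1428i) ≠ 0, so the state is entangled.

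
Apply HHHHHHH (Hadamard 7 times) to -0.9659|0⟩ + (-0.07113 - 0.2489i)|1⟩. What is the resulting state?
(-0.7333 - 0.176i)|0⟩ + (-0.6327 + 0.176i)|1⟩

H² = I, so H^7 = H: a single Hadamard. With (a, b) = (-0.9659, (-0.07113 - 0.2489i)), H gives ((a + b)/√2, (a − b)/√2) = ((-0.7333 - 0.176i), (-0.6327 + 0.176i)).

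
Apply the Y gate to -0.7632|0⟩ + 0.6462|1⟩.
-0.6462i|0⟩ - 0.7632i|1⟩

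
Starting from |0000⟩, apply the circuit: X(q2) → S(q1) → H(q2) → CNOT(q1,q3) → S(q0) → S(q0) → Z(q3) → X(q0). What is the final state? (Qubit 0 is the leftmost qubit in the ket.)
1/√2|1000⟩ - 1/√2|1010⟩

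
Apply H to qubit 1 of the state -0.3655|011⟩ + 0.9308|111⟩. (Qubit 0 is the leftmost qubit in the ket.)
-0.2584|001⟩ + 0.2584|011⟩ + 0.6582|101⟩ - 0.6582|111⟩

H on qubit 1 mixes each pair of kets that differ only in qubit 1: amplitudes (a, b) of (|…0…⟩, |…1…⟩) become ((a + b)/√2, (a − b)/√2). Kets absent from the input have amplitude 0.
(|001⟩, |011⟩): (a, b) = (0, -0.3655) → (-0.2584, 0.2584)
(|101⟩, |111⟩): (a, b) = (0, 0.9308) → (0.6582, -0.6582)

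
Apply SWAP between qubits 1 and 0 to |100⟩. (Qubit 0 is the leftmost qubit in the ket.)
|010⟩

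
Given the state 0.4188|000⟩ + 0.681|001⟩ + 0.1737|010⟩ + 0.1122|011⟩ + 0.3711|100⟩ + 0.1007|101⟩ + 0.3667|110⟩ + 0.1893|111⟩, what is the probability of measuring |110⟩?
0.1345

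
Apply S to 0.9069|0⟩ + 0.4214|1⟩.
0.9069|0⟩ + 0.4214i|1⟩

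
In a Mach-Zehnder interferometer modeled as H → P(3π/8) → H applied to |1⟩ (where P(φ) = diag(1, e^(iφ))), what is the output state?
(0.3087 - 0.4619i)|0⟩ + (0.6913 + 0.4619i)|1⟩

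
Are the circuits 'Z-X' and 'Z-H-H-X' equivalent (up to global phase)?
Yes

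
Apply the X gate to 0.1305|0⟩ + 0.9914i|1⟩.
0.9914i|0⟩ + 0.1305|1⟩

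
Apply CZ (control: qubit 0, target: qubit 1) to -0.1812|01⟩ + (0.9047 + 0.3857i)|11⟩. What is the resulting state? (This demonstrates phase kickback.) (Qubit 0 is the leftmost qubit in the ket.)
-0.1812|01⟩ + (-0.9047 - 0.3857i)|11⟩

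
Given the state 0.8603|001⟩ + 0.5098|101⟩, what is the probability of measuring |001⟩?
0.7401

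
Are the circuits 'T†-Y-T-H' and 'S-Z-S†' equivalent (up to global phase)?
No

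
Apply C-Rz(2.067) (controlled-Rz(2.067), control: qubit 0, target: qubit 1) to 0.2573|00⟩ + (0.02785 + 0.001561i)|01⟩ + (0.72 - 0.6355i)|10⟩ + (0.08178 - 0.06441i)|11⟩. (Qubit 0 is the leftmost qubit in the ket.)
0.2573|00⟩ + (0.02785 + 0.001561i)|01⟩ + (-0.1774 - 0.9438i)|10⟩ + (0.09719 + 0.03729i)|11⟩

C-Rz(2.067) leaves the control-|0⟩ kets |00⟩, |01⟩ unchanged and applies Rz(2.067) to qubit 1 on the control-|1⟩ pair (|10⟩, |11⟩).
Rz(2.067) = [[e^(−iθ/2), 0], [0, e^(iθ/2)]] with e^(±iθ/2) = cos(θ/2) ± i·sin(θ/2); θ = 2.067, cos(θ/2) ≈ 0.511815, sin(θ/2) ≈ 0.859096.
With a = amp(|10⟩) = (0.72 - 0.6355i) and b = amp(|11⟩) = (0.08178 - 0.06441i):
new amp(|10⟩) = (0.511815 - 0.859096i)·a = (-0.1774 - 0.9438i)
new amp(|11⟩) = (0.511815 + 0.859096i)·b = (0.09719 + 0.03729i)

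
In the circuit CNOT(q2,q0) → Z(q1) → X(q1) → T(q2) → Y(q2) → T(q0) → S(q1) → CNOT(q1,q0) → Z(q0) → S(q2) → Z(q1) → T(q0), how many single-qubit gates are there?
10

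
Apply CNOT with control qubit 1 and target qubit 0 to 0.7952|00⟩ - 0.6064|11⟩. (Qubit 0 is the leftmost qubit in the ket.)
0.7952|00⟩ - 0.6064|01⟩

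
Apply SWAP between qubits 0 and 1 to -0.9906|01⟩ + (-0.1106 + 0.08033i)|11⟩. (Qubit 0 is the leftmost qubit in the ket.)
-0.9906|10⟩ + (-0.1106 + 0.08033i)|11⟩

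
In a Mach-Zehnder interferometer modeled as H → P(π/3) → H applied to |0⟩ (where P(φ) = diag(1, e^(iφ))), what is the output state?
(0.75 + 0.433i)|0⟩ + (0.25 - 0.433i)|1⟩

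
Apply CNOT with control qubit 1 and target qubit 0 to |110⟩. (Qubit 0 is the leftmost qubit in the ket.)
|010⟩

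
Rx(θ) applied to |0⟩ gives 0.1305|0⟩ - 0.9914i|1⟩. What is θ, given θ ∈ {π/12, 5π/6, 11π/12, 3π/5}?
11π/12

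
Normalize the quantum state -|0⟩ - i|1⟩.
-1/√2|0⟩ - (1/√2)i|1⟩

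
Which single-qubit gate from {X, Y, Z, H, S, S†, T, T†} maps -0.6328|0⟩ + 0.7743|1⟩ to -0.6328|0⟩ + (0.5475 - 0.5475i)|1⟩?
T†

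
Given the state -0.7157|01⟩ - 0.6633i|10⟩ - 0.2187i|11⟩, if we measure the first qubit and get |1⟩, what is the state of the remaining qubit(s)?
-0.9497i|0⟩ - 0.3131i|1⟩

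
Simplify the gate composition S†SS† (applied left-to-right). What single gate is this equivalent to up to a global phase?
S†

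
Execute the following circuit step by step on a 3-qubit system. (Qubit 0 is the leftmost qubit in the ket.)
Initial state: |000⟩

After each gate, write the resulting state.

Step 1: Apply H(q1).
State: 1/√2|000⟩ + 1/√2|010⟩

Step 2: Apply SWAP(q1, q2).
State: 1/√2|000⟩ + 1/√2|001⟩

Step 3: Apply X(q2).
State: 1/√2|000⟩ + 1/√2|001⟩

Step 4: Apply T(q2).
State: 1/√2|000⟩ + (1/2 + (1/2)i)|001⟩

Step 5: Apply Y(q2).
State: (1/2 - (1/2)i)|000⟩ + (1/√2)i|001⟩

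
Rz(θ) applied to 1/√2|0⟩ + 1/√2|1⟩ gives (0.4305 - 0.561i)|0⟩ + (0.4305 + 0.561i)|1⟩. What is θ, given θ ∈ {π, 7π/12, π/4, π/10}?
7π/12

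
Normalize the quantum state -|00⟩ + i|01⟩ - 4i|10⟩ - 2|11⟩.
-0.2132|00⟩ + 0.2132i|01⟩ - 0.8528i|10⟩ - 0.4264|11⟩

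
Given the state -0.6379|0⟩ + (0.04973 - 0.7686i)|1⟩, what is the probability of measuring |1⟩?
0.5932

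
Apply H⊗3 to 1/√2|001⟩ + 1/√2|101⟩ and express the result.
1/2|000⟩ - 1/2|001⟩ + 1/2|010⟩ - 1/2|011⟩

H⊗3 gives amp(|y⟩) = (1/2√2) Σ_x (−1)^(x·y) amp(|x⟩), where x·y is the number of positions in which both x and y have a 1.
|000⟩: (1/√2 + 1/√2)/(2√2) = 1/2
|001⟩: (-1/√2 - 1/√2)/(2√2) = -1/2
|010⟩: (1/√2 + 1/√2)/(2√2) = 1/2
|011⟩: (-1/√2 - 1/√2)/(2√2) = -1/2
|100⟩: (1/√2 - 1/√2)/(2√2) = 0
|101⟩: (-1/√2 + 1/√2)/(2√2) = 0
|110⟩: (1/√2 - 1/√2)/(2√2) = 0
|111⟩: (-1/√2 + 1/√2)/(2√2) = 0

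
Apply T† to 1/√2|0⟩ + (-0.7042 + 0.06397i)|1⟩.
1/√2|0⟩ + (-0.4527 + 0.5432i)|1⟩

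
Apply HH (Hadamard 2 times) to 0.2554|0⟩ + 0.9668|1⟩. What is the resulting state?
0.2554|0⟩ + 0.9668|1⟩

H² = I, so an even number of Hadamards cancels: H^2 = I and the state is unchanged.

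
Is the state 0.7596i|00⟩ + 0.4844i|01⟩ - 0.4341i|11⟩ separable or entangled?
Entangled

Writing the state as a|00⟩ + b|01⟩ + c|10⟩ + d|11⟩, it is a product state iff ad − bc = 0.
Here (a, b, c, d) = (0.7596i, 0.4844i, 0, -0.4341i): ad − bc = (0.7596i)(-0.4341i) − (0.4844i)(0) = 0.3297 ≠ 0, so the state is entangled.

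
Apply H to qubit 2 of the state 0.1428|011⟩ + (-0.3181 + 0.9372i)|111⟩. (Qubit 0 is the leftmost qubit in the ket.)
0.101|010⟩ - 0.101|011⟩ + (-0.2249 + 0.6627i)|110⟩ + (0.2249 - 0.6627i)|111⟩

H on qubit 2 mixes each pair of kets that differ only in qubit 2: amplitudes (a, b) of (|…0…⟩, |…1…⟩) become ((a + b)/√2, (a − b)/√2). Kets absent from the input have amplitude 0.
(|010⟩, |011⟩): (a, b) = (0, 0.1428) → (0.101, -0.101)
(|110⟩, |111⟩): (a, b) = (0, (-0.3181 + 0.9372i)) → ((-0.2249 + 0.6627i), (0.2249 - 0.6627i))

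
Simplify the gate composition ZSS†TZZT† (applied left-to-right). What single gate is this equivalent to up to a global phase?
Z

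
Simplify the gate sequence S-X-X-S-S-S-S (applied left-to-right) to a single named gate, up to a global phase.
S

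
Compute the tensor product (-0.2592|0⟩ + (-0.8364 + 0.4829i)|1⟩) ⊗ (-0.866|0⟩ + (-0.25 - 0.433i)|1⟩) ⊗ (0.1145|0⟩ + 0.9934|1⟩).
0.0257|000⟩ + 0.223|001⟩ + (0.00742 + 0.01285i)|010⟩ + (0.06437 + 0.1115i)|011⟩ + (0.08293 - 0.04788i)|100⟩ + (0.7195 - 0.4154i)|101⟩ + (0.04788 + 0.02764i)|110⟩ + (0.4154 + 0.2398i)|111⟩

amp(|b₁b₂…⟩) = product of the factor amplitudes for bits b₁, b₂, …; only kets whose every factor amplitude is nonzero survive.
|000⟩: (-0.2592)(-0.866)(0.1145) = 0.0257
|001⟩: (-0.2592)(-0.866)(0.9934) = 0.223
|010⟩: (-0.2592)(-0.25 - 0.433i)(0.1145) = (0.00742 + 0.01285i)
|011⟩: (-0.2592)(-0.25 - 0.433i)(0.9934) = (0.06437 + 0.1115i)
|100⟩: (-0.8364 + 0.4829i)(-0.866)(0.1145) = (0.08293 - 0.04788i)
|101⟩: (-0.8364 + 0.4829i)(-0.866)(0.9934) = (0.7195 - 0.4154i)
|110⟩: (-0.8364 + 0.4829i)(-0.25 - 0.433i)(0.1145) = (0.04788 + 0.02764i)
|111⟩: (-0.8364 + 0.4829i)(-0.25 - 0.433i)(0.9934) = (0.4154 + 0.2398i)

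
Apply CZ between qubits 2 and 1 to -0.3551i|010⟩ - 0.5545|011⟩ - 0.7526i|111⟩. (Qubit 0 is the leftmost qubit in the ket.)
-0.3551i|010⟩ + 0.5545|011⟩ + 0.7526i|111⟩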